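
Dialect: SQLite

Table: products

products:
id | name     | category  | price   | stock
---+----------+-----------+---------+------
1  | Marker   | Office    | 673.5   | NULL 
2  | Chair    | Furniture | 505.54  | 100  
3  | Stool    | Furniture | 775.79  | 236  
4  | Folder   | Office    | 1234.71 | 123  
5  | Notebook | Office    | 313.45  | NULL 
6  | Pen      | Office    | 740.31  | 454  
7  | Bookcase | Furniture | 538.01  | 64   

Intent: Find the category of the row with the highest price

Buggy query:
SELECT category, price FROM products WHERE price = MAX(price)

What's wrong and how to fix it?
Bug: WHERE is evaluated per row; an aggregate over the whole table isn't defined there

Fix: Wrap MAX in a scalar subquery so WHERE compares against a single value

Corrected query:
SELECT category, price FROM products WHERE price = (SELECT MAX(price) FROM products)

Result:
category | price  
---------+--------
Office   | 1234.71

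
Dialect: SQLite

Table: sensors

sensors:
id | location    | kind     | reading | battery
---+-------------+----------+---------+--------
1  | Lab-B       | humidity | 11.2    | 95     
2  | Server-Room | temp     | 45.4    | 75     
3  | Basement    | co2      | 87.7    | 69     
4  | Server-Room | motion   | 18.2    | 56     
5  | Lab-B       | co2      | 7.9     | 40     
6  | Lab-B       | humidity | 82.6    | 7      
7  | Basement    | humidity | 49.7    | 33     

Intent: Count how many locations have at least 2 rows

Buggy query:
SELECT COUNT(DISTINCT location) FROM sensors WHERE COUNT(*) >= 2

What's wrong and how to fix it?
Bug: COUNT(*) cannot appear in WHERE; the per-group count doesn't exist yet

Fix: Group first with HAVING COUNT(*) >= 2, then COUNT the resulting groups

Corrected query:
SELECT COUNT(*) FROM (SELECT location FROM sensors GROUP BY location HAVING COUNT(*) >= 2)

Result:
COUNT(*)
--------
3       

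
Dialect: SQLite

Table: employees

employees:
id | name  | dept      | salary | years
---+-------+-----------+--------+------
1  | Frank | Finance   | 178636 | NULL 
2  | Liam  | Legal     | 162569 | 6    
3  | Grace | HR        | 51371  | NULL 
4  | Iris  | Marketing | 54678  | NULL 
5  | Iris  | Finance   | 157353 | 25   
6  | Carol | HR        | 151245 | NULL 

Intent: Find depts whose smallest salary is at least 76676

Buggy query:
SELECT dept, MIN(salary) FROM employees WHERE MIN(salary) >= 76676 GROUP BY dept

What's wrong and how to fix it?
Bug: MIN() in WHERE is a misuse of aggregate

Fix: Replace WHERE with HAVING after the GROUP BY

Corrected query:
SELECT dept, MIN(salary) FROM employees GROUP BY dept HAVING MIN(salary) >= 76676

Result:
dept    | MIN(salary)
--------+------------
Finance | 157353     
Legal   | 162569     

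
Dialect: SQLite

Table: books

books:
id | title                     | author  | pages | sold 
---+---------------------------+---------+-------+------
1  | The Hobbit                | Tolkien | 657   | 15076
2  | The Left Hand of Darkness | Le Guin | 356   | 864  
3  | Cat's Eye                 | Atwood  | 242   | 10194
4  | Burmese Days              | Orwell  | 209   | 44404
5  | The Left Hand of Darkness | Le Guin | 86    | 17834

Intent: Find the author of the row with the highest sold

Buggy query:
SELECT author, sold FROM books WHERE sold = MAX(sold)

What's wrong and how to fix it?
Bug: WHERE is evaluated per row; an aggregate over the whole table isn't defined there

Fix: Wrap MAX in a scalar subquery so WHERE compares against a single value

Corrected query:
SELECT author, sold FROM books WHERE sold = (SELECT MAX(sold) FROM books)

Result:
author | sold 
-------+------
Orwell | 44404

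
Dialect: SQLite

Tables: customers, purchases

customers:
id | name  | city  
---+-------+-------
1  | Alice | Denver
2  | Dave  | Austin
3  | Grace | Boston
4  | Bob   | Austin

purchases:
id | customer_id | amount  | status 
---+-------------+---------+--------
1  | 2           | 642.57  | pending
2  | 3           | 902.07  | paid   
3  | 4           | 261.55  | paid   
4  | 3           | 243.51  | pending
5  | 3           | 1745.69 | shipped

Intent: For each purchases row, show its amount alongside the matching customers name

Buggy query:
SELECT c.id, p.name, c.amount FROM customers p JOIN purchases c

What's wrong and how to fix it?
Bug: JOIN with no ON clause produces a cartesian product; every purchases row pairs with every customers row

Fix: Add ON c.customer_id = p.id to the JOIN

Corrected query:
SELECT c.id, p.name, c.amount FROM customers p JOIN purchases c ON c.customer_id = p.id

Result:
id | name  | amount 
---+-------+--------
1  | Dave  | 642.57 
2  | Grace | 902.07 
3  | Bob   | 261.55 
4  | Grace | 243.51 
5  | Grace | 1745.69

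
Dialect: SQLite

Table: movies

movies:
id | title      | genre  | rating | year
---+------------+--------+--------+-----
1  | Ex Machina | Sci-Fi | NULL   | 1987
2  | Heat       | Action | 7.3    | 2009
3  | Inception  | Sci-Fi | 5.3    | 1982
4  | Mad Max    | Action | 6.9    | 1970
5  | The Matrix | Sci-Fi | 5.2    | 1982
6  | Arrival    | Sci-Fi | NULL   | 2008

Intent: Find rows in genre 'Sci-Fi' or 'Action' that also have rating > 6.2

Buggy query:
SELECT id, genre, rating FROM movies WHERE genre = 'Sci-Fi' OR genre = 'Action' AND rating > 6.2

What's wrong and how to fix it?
Bug: Without parentheses, AND is evaluated before OR, so the rating filter only applies to the 'Action' branch

Fix: Add parentheses around the OR so the AND applies to both alternatives

Corrected query:
SELECT id, genre, rating FROM movies WHERE (genre = 'Sci-Fi' OR genre = 'Action') AND rating > 6.2

Result:
id | genre  | rating
---+--------+-------
2  | Action | 7.3   
4  | Action | 6.9   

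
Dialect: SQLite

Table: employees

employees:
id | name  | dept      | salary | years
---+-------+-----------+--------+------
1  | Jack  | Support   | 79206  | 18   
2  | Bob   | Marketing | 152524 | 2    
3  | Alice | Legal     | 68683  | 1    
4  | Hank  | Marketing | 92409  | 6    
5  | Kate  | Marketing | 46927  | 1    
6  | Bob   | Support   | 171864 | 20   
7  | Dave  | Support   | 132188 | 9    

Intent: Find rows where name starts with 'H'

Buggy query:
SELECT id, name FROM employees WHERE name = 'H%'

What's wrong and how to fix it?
Bug: '=' compares the literal string including the % character; pattern matching needs LIKE

Fix: Replace '=' with LIKE so 'H%' is treated as a pattern

Corrected query:
SELECT id, name FROM employees WHERE name LIKE 'H%'

Result:
id | name
---+-----
4  | Hank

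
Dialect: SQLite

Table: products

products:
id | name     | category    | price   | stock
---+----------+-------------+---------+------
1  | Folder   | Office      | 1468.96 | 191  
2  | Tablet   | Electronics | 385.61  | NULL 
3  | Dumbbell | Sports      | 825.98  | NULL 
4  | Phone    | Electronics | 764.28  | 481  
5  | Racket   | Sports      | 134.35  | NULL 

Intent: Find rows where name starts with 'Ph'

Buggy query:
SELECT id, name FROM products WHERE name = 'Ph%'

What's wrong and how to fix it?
Bug: Wildcards only work with LIKE; '=' treats '%' as a literal character

Fix: Use LIKE for wildcard pattern matching

Corrected query:
SELECT id, name FROM products WHERE name LIKE 'Ph%'

Result:
id | name 
---+------
4  | Phone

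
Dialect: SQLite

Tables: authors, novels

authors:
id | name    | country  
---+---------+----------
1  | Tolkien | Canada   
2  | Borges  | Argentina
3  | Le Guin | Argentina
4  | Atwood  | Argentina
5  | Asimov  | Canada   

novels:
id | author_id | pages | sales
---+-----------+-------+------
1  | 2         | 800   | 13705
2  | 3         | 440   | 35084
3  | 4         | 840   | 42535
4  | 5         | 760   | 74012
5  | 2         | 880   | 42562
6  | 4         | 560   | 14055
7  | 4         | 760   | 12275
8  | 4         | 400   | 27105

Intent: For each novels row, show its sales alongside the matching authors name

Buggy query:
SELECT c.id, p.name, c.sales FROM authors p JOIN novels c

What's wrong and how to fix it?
Bug: JOIN with no ON clause produces a cartesian product; every novels row pairs with every authors row

Fix: Specify the join condition linking the foreign key to the parent id

Corrected query:
SELECT c.id, p.name, c.sales FROM authors p JOIN novels c ON c.author_id = p.id

Result:
id | name    | sales
---+---------+------
1  | Borges  | 13705
2  | Le Guin | 35084
3  | Atwood  | 42535
4  | Asimov  | 74012
5  | Borges  | 42562
6  | Atwood  | 14055
7  | Atwood  | 12275
8  | Atwood  | 27105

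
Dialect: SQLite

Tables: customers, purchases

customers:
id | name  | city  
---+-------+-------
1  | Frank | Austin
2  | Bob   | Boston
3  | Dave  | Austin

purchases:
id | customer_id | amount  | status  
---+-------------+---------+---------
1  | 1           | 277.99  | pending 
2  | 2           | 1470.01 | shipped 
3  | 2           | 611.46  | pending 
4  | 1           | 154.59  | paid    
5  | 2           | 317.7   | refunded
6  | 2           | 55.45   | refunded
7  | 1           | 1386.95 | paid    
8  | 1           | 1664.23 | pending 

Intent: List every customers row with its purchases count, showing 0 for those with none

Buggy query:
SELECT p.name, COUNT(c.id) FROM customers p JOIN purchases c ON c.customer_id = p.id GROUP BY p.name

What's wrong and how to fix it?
Bug: INNER JOIN drops customers rows that have no matching purchases rows

Fix: Use LEFT JOIN so parents without children still appear (COUNT(c.id) gives 0)

Corrected query:
SELECT p.name, COUNT(c.id) FROM customers p LEFT JOIN purchases c ON c.customer_id = p.id GROUP BY p.name

Result:
name  | COUNT(c.id)
------+------------
Bob   | 4          
Dave  | 0          
Frank | 4          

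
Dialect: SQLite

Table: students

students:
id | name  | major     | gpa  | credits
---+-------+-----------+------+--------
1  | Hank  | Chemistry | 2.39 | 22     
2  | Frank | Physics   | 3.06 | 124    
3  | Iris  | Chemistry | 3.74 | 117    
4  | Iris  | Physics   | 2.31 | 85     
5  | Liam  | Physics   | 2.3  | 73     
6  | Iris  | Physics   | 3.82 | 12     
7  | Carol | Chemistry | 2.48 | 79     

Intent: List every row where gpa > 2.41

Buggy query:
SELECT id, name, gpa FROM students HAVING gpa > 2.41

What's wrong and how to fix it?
Bug: HAVING filters the output of aggregation, but this query has no GROUP BY and no aggregate functions, so SQLite rejects it (HAVING clause on a non-aggregate query); the condition here is per row

Fix: Replace HAVING with WHERE since the condition applies to individual rows

Corrected query:
SELECT id, name, gpa FROM students WHERE gpa > 2.41

Result:
id | name  | gpa 
---+-------+-----
2  | Frank | 3.06
3  | Iris  | 3.74
6  | Iris  | 3.82
7  | Carol | 2.48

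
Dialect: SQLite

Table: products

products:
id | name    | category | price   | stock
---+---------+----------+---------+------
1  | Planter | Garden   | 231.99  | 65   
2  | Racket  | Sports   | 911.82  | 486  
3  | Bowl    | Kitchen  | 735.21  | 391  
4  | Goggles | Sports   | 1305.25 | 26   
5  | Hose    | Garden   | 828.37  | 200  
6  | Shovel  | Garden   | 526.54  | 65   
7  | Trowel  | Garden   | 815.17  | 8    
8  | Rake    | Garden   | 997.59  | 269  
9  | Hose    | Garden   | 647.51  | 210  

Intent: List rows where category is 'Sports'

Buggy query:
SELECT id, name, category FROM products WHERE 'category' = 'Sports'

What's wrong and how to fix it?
Bug: Single quotes denote string literals in SQL; the column name is being compared as a constant string

Fix: Reference the column as category without single quotes

Corrected query:
SELECT id, name, category FROM products WHERE category = 'Sports'

Result:
id | name    | category
---+---------+---------
2  | Racket  | Sports  
4  | Goggles | Sports  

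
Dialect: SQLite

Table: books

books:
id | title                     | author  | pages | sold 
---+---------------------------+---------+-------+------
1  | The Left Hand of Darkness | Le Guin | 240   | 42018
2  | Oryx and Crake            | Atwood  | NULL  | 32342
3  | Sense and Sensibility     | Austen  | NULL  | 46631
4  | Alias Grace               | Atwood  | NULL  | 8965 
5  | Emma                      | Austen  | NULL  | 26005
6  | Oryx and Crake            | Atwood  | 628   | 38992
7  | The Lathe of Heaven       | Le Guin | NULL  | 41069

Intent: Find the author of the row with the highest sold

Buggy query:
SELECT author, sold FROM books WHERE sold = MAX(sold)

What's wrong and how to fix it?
Bug: WHERE is evaluated per row; an aggregate over the whole table isn't defined there

Fix: Wrap MAX in a scalar subquery so WHERE compares against a single value

Corrected query:
SELECT author, sold FROM books WHERE sold = (SELECT MAX(sold) FROM books)

Result:
author | sold 
-------+------
Austen | 46631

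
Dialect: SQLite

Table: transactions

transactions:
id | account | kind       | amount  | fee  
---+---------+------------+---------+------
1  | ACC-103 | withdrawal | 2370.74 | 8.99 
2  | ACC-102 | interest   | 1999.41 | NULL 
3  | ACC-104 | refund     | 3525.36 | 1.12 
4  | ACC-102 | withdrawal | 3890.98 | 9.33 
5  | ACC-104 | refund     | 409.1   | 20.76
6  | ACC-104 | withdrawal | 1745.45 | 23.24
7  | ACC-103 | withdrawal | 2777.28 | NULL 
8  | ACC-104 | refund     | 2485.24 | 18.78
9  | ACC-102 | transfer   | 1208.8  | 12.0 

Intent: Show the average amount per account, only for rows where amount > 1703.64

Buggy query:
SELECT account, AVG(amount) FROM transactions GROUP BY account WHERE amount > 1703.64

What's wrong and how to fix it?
Bug: WHERE cannot follow GROUP BY

Fix: Move the WHERE clause before GROUP BY

Corrected query:
SELECT account, AVG(amount) FROM transactions WHERE amount > 1703.64 GROUP BY account

Result:
account | AVG(amount)
--------+------------
ACC-102 | 2945.195   
ACC-103 | 2574.01    
ACC-104 | 2585.35    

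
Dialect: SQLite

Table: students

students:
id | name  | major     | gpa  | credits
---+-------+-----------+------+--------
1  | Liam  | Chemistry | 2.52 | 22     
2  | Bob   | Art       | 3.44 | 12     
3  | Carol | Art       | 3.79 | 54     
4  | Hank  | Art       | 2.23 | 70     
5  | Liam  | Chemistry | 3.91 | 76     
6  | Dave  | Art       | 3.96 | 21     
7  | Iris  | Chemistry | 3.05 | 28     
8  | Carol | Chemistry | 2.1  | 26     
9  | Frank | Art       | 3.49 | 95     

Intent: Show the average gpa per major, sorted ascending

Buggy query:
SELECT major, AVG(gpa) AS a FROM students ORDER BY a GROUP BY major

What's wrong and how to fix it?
Bug: GROUP BY must precede ORDER BY

Fix: Move ORDER BY to the end, after GROUP BY

Corrected query:
SELECT major, AVG(gpa) AS a FROM students GROUP BY major ORDER BY a

Result:
major     | a    
----------+------
Chemistry | 2.895
Art       | 3.382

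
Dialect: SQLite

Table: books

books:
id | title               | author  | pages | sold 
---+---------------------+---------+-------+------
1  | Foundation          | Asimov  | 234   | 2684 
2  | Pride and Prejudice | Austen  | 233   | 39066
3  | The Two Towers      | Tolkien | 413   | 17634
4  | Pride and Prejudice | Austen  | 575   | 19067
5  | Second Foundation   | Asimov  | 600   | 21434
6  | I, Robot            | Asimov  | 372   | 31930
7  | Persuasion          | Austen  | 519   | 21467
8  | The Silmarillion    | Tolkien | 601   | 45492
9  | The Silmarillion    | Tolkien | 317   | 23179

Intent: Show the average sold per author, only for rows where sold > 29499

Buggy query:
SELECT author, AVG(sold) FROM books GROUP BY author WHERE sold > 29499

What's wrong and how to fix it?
Bug: WHERE cannot follow GROUP BY

Fix: Move the WHERE clause before GROUP BY

Corrected query:
SELECT author, AVG(sold) FROM books WHERE sold > 29499 GROUP BY author

Result:
author  | AVG(sold)
--------+----------
Asimov  | 31930    
Austen  | 39066    
Tolkien | 45492    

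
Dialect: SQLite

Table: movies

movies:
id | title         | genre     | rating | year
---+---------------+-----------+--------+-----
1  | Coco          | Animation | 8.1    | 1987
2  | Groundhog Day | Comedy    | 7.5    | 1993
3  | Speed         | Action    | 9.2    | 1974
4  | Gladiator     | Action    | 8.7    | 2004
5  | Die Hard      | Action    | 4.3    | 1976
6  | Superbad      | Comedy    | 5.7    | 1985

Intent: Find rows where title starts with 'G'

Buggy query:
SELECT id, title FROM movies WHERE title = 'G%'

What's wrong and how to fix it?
Bug: Wildcards only work with LIKE; '=' treats '%' as a literal character

Fix: Replace '=' with LIKE so 'G%' is treated as a pattern

Corrected query:
SELECT id, title FROM movies WHERE title LIKE 'G%'

Result:
id | title        
---+--------------
2  | Groundhog Day
4  | Gladiator    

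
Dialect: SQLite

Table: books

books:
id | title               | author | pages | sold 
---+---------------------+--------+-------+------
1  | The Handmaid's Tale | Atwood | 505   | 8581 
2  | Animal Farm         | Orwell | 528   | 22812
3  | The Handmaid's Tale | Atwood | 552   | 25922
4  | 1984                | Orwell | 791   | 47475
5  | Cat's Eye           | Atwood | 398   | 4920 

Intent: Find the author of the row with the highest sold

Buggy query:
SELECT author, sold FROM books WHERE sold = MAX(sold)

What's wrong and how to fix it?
Bug: MAX(sold) is an aggregate and cannot be used directly in WHERE

Fix: Use a subquery: WHERE sold = (SELECT MAX(sold) FROM books)

Corrected query:
SELECT author, sold FROM books WHERE sold = (SELECT MAX(sold) FROM books)

Result:
author | sold 
-------+------
Orwell | 47475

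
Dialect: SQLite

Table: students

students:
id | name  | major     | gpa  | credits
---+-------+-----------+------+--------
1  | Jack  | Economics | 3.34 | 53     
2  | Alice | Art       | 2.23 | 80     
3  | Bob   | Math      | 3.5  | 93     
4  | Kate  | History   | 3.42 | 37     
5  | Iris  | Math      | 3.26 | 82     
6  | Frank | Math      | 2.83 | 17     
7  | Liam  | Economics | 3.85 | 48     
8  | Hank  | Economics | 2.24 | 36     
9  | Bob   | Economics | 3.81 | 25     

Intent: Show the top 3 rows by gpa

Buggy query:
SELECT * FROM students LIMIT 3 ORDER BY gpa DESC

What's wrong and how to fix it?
Bug: ORDER BY cannot follow LIMIT; LIMIT is the final clause

Fix: Swap the clauses: ORDER BY first, then LIMIT

Corrected query:
SELECT * FROM students ORDER BY gpa DESC LIMIT 3

Result:
id | name | major     | gpa  | credits
---+------+-----------+------+--------
7  | Liam | Economics | 3.85 | 48     
9  | Bob  | Economics | 3.81 | 25     
3  | Bob  | Math      | 3.5  | 93     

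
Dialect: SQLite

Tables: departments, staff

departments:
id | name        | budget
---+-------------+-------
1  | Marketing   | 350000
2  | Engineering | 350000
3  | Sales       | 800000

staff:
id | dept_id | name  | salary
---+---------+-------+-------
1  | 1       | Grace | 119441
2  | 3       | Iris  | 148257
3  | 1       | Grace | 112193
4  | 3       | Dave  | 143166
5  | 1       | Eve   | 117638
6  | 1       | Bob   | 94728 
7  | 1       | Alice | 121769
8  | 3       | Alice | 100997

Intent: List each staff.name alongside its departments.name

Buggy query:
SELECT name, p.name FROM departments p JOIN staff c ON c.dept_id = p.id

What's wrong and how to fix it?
Bug: Both tables have a 'name' column; the unqualified reference is ambiguous

Fix: Prefix ambiguous columns with the table alias

Corrected query:
SELECT c.name, p.name FROM departments p JOIN staff c ON c.dept_id = p.id

Result:
name  | name     
------+----------
Grace | Marketing
Iris  | Sales    
Grace | Marketing
Dave  | Sales    
Eve   | Marketing
Bob   | Marketing
Alice | Marketing
Alice | Sales    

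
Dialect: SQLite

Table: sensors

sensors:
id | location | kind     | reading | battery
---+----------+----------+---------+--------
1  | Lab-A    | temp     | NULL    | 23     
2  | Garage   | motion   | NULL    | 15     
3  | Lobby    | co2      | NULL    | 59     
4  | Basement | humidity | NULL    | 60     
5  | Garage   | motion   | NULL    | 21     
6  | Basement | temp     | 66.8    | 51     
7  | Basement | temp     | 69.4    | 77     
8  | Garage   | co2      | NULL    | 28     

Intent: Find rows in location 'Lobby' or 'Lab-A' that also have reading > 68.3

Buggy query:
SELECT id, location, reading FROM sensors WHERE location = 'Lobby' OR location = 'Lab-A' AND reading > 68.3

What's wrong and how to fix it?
Bug: Without parentheses, AND is evaluated before OR, so the reading filter only applies to the 'Lab-A' branch

Fix: Add parentheses around the OR so the AND applies to both alternatives

Corrected query:
SELECT id, location, reading FROM sensors WHERE (location = 'Lobby' OR location = 'Lab-A') AND reading > 68.3

Result:
(no rows)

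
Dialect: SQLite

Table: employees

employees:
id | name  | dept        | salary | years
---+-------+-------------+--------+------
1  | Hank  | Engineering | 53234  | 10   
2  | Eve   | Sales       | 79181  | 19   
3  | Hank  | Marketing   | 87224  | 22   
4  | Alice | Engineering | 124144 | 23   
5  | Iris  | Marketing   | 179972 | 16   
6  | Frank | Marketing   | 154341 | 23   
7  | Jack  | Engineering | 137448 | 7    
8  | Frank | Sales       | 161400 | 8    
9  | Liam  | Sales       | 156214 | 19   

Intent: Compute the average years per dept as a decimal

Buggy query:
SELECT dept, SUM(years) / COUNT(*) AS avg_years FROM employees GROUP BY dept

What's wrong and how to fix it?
Bug: SUM(years) and COUNT(*) are both integers; the division truncates the fractional part

Fix: Cast one side to REAL so the division keeps the fractional part

Corrected query:
SELECT dept, SUM(years) * 1.0 / COUNT(*) AS avg_years FROM employees GROUP BY dept

Result:
dept        | avg_years
------------+----------
Engineering | 13.333333
Marketing   | 20.333333
Sales       | 15.333333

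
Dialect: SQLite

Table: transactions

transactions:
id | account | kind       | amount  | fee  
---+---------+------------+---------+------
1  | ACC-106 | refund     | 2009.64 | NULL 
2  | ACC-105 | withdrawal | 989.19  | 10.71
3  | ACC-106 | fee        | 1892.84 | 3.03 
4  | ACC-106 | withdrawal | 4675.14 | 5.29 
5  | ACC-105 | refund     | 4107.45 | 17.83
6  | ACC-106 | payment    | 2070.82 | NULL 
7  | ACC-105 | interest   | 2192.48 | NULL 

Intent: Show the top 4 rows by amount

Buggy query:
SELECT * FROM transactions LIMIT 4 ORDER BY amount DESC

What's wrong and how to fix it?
Bug: ORDER BY cannot follow LIMIT; LIMIT is the final clause

Fix: Swap the clauses: ORDER BY first, then LIMIT

Corrected query:
SELECT * FROM transactions ORDER BY amount DESC LIMIT 4

Result:
id | account | kind       | amount  | fee  
---+---------+------------+---------+------
4  | ACC-106 | withdrawal | 4675.14 | 5.29 
5  | ACC-105 | refund     | 4107.45 | 17.83
7  | ACC-105 | interest   | 2192.48 | NULL 
6  | ACC-106 | payment    | 2070.82 | NULL 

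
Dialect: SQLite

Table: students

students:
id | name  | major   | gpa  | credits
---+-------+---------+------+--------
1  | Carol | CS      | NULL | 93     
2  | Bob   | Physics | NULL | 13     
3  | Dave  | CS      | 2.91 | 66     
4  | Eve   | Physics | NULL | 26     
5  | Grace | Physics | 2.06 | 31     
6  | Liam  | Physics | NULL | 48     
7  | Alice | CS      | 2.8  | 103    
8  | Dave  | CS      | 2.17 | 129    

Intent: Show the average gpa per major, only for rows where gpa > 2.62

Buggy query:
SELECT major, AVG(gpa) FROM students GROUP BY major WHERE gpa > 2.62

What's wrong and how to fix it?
Bug: Row-level WHERE must come before GROUP BY in the clause order

Fix: Place WHERE between FROM and GROUP BY

Corrected query:
SELECT major, AVG(gpa) FROM students WHERE gpa > 2.62 GROUP BY major

Result:
major | AVG(gpa)
------+---------
CS    | 2.855   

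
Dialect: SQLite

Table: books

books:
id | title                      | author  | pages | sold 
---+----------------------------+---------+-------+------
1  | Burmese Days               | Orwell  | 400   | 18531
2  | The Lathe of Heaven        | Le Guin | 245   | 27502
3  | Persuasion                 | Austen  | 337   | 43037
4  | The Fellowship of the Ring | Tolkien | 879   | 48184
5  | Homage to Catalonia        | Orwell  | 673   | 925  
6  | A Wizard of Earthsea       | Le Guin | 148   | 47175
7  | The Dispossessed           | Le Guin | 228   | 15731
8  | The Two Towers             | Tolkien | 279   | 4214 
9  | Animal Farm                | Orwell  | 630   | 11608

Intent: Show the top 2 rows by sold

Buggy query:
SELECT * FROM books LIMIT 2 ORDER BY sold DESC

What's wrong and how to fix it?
Bug: LIMIT must come after ORDER BY

Fix: Sort with ORDER BY, then apply LIMIT

Corrected query:
SELECT * FROM books ORDER BY sold DESC LIMIT 2

Result:
id | title                      | author  | pages | sold 
---+----------------------------+---------+-------+------
4  | The Fellowship of the Ring | Tolkien | 879   | 48184
6  | A Wizard of Earthsea       | Le Guin | 148   | 47175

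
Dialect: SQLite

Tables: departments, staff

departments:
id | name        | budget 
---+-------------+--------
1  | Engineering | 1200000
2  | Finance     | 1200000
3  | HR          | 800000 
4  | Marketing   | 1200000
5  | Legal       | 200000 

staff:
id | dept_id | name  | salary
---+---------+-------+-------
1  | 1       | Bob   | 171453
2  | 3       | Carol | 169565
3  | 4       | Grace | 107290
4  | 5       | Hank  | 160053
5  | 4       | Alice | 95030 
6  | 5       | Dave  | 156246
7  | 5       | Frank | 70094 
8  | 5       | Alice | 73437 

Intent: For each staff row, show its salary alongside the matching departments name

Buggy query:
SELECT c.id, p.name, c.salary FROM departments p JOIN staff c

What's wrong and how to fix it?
Bug: JOIN with no ON clause produces a cartesian product; every staff row pairs with every departments row

Fix: Specify the join condition linking the foreign key to the parent id

Corrected query:
SELECT c.id, p.name, c.salary FROM departments p JOIN staff c ON c.dept_id = p.id

Result:
id | name        | salary
---+-------------+-------
1  | Engineering | 171453
2  | HR          | 169565
3  | Marketing   | 107290
4  | Legal       | 160053
5  | Marketing   | 95030 
6  | Legal       | 156246
7  | Legal       | 70094 
8  | Legal       | 73437 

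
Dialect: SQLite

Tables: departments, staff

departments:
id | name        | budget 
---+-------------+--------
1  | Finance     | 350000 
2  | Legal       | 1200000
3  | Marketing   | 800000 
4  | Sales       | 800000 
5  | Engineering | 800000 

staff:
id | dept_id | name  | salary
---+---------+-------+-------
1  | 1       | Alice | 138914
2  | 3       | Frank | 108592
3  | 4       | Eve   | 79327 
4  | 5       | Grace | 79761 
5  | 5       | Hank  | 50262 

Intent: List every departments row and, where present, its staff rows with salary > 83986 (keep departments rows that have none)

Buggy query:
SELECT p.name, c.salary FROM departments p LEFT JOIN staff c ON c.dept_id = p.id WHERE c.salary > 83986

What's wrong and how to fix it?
Bug: Filtering c.salary in WHERE discards the NULL rows produced by LEFT JOIN, turning it into an inner join

Fix: Move the right-table condition into the ON clause so unmatched parents are kept

Corrected query:
SELECT p.name, c.salary FROM departments p LEFT JOIN staff c ON c.dept_id = p.id AND c.salary > 83986

Result:
name        | salary
------------+-------
Finance     | 138914
Legal       | NULL  
Marketing   | 108592
Sales       | NULL  
Engineering | NULL  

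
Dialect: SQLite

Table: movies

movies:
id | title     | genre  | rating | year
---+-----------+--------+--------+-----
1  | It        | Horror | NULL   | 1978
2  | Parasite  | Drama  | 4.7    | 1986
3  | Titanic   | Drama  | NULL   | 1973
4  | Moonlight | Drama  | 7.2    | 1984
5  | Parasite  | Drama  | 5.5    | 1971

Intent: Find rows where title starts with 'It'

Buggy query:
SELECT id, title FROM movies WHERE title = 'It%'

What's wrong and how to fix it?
Bug: Wildcards only work with LIKE; '=' treats '%' as a literal character

Fix: Replace '=' with LIKE so 'It%' is treated as a pattern

Corrected query:
SELECT id, title FROM movies WHERE title LIKE 'It%'

Result:
id | title
---+------
1  | It   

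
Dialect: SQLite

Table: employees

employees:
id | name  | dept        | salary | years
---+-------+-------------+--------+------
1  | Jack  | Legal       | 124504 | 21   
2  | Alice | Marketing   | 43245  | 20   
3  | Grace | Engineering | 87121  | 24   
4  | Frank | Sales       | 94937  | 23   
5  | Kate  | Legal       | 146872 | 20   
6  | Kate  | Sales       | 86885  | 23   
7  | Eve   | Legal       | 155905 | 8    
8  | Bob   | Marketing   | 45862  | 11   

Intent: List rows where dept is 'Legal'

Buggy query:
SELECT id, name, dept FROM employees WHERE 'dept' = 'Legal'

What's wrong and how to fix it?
Bug: 'dept' in single quotes is a string literal, not the column; the comparison is literal-vs-literal and never true

Fix: Reference the column as dept without single quotes

Corrected query:
SELECT id, name, dept FROM employees WHERE dept = 'Legal'

Result:
id | name | dept 
---+------+------
1  | Jack | Legal
5  | Kate | Legal
7  | Eve  | Legal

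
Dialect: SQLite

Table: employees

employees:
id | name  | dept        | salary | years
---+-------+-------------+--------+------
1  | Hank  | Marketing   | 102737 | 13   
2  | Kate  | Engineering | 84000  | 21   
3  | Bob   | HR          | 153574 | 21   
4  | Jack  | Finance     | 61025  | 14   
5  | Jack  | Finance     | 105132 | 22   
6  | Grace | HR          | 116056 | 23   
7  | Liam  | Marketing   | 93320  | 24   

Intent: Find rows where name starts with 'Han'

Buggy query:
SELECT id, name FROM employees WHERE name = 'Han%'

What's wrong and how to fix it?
Bug: Wildcards only work with LIKE; '=' treats '%' as a literal character

Fix: Replace '=' with LIKE so 'Han%' is treated as a pattern

Corrected query:
SELECT id, name FROM employees WHERE name LIKE 'Han%'

Result:
id | name
---+-----
1  | Hank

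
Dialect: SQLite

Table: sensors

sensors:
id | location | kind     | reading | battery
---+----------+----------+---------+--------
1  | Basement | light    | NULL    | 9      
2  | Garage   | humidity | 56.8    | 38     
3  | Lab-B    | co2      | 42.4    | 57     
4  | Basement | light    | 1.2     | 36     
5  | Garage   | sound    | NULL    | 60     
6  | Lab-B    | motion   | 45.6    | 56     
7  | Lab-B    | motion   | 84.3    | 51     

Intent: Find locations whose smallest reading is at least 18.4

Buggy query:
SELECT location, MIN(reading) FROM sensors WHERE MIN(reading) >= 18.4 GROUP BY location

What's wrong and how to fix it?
Bug: MIN() in WHERE is a misuse of aggregate

Fix: Use HAVING for the per-group MIN condition

Corrected query:
SELECT location, MIN(reading) FROM sensors GROUP BY location HAVING MIN(reading) >= 18.4

Result:
location | MIN(reading)
---------+-------------
Garage   | 56.8        
Lab-B    | 42.4        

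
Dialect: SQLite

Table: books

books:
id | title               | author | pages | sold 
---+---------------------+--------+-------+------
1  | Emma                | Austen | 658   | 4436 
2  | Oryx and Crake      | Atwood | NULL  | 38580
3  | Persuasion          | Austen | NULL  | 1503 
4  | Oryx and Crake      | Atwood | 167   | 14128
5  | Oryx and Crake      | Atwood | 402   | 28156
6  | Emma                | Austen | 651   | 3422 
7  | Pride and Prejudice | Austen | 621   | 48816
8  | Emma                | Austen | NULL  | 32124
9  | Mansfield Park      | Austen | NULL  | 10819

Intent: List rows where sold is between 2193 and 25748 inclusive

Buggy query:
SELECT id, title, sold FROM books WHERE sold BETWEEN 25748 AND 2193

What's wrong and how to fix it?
Bug: The bounds are reversed; BETWEEN a AND b requires a <= b to match anything

Fix: Write BETWEEN 2193 AND 25748

Corrected query:
SELECT id, title, sold FROM books WHERE sold BETWEEN 2193 AND 25748

Result:
id | title          | sold 
---+----------------+------
1  | Emma           | 4436 
4  | Oryx and Crake | 14128
6  | Emma           | 3422 
9  | Mansfield Park | 10819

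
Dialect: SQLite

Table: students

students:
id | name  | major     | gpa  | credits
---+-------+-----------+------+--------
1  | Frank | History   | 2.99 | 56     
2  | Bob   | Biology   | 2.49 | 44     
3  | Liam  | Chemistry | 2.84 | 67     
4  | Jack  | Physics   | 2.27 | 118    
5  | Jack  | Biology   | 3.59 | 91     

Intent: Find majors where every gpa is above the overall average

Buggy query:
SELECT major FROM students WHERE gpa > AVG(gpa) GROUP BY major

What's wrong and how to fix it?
Bug: WHERE evaluates per row before aggregation, so AVG() is unavailable

Fix: Use a subquery for AVG and a HAVING MIN(...) filter so the condition holds for every row in the group

Corrected query:
SELECT major FROM students GROUP BY major HAVING MIN(gpa) > (SELECT AVG(gpa) FROM students)

Result:
major    
---------
Chemistry
History  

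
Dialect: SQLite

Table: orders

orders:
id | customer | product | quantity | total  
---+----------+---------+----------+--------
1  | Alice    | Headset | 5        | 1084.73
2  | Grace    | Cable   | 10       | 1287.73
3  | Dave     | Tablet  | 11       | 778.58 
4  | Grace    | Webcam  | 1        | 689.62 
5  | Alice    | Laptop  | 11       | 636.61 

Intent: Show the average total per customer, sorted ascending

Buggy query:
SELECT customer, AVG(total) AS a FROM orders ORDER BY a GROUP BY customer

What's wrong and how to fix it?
Bug: ORDER BY appears before GROUP BY; SQL clause order requires GROUP BY first

Fix: Reorder: SELECT … FROM … GROUP BY … ORDER BY …

Corrected query:
SELECT customer, AVG(total) AS a FROM orders GROUP BY customer ORDER BY a

Result:
customer | a      
---------+--------
Dave     | 778.58 
Alice    | 860.67 
Grace    | 988.675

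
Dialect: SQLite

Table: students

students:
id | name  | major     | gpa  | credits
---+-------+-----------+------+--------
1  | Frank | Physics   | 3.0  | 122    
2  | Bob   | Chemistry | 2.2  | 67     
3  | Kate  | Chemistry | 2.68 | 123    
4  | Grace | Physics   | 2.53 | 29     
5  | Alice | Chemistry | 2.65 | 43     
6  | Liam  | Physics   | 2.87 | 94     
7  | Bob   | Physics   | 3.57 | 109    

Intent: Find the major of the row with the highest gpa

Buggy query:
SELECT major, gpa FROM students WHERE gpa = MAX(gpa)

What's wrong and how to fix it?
Bug: MAX(gpa) is an aggregate and cannot be used directly in WHERE

Fix: Use a subquery: WHERE gpa = (SELECT MAX(gpa) FROM students)

Corrected query:
SELECT major, gpa FROM students WHERE gpa = (SELECT MAX(gpa) FROM students)

Result:
major   | gpa 
--------+-----
Physics | 3.57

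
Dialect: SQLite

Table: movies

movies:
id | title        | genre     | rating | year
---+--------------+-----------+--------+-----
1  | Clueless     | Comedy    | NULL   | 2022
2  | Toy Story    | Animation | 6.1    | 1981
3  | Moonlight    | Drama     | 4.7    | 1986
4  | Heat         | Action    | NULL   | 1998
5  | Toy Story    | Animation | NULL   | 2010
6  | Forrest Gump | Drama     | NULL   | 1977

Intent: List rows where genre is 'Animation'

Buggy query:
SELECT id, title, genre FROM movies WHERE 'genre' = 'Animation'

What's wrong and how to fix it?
Bug: Single quotes denote string literals in SQL; the column name is being compared as a constant string

Fix: Remove the quotes around the column name (or use double quotes for an identifier)

Corrected query:
SELECT id, title, genre FROM movies WHERE genre = 'Animation'

Result:
id | title     | genre    
---+-----------+----------
2  | Toy Story | Animation
5  | Toy Story | Animation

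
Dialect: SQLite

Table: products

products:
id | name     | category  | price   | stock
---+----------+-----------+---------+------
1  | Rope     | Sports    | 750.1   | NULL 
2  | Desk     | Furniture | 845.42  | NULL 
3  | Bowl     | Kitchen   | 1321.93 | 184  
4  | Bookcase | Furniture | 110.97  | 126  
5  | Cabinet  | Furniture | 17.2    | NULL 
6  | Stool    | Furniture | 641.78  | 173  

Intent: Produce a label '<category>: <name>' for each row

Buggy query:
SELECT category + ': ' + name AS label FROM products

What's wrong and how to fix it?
Bug: '+' is numeric addition; on text columns SQLite converts them to 0 instead of concatenating

Fix: Use the || operator for string concatenation

Corrected query:
SELECT category || ': ' || name AS label FROM products

Result:
label              
-------------------
Sports: Rope       
Furniture: Desk    
Kitchen: Bowl      
Furniture: Bookcase
Furniture: Cabinet 
Furniture: Stool   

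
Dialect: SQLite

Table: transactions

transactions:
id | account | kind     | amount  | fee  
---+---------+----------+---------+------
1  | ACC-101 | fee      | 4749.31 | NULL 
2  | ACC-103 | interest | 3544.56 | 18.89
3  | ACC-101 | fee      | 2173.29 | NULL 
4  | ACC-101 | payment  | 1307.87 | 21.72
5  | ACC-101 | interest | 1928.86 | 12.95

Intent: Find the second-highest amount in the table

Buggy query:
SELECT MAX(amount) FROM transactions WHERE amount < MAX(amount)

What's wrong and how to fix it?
Bug: The inner MAX is an aggregate inside WHERE, which is not allowed

Fix: Put the inner MAX in a scalar subquery

Corrected query:
SELECT MAX(amount) FROM transactions WHERE amount < (SELECT MAX(amount) FROM transactions)

Result:
MAX(amount)
-----------
3544.56    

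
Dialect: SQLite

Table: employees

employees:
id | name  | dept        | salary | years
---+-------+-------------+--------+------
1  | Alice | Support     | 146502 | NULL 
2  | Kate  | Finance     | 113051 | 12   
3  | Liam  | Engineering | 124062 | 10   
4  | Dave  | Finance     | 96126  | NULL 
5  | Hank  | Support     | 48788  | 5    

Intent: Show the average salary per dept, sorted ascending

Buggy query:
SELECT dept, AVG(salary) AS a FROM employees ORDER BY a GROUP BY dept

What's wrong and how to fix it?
Bug: ORDER BY appears before GROUP BY; SQL clause order requires GROUP BY first

Fix: Move ORDER BY to the end, after GROUP BY

Corrected query:
SELECT dept, AVG(salary) AS a FROM employees GROUP BY dept ORDER BY a

Result:
dept        | a       
------------+---------
Support     | 97645   
Finance     | 104588.5
Engineering | 124062  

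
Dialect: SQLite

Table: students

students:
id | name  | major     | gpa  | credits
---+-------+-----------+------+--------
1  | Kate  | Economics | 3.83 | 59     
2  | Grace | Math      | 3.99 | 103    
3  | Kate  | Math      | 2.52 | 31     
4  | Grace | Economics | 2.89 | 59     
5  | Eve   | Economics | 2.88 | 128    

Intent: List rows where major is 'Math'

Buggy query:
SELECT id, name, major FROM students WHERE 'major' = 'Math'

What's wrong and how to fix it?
Bug: 'major' in single quotes is a string literal, not the column; the comparison is literal-vs-literal and never true

Fix: Reference the column as major without single quotes

Corrected query:
SELECT id, name, major FROM students WHERE major = 'Math'

Result:
id | name  | major
---+-------+------
2  | Grace | Math 
3  | Kate  | Math 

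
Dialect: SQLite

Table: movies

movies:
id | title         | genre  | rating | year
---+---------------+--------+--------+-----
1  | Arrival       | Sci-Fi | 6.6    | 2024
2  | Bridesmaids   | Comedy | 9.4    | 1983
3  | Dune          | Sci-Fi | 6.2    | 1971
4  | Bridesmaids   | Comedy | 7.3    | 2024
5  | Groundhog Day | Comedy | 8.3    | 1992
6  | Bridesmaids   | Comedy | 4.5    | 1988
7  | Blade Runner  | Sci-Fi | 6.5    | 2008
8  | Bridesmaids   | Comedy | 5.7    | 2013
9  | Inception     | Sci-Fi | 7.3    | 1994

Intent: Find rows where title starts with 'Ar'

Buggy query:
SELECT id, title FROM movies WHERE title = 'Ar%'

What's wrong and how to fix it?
Bug: '=' compares the literal string including the % character; pattern matching needs LIKE

Fix: Use LIKE for wildcard pattern matching

Corrected query:
SELECT id, title FROM movies WHERE title LIKE 'Ar%'

Result:
id | title  
---+--------
1  | Arrival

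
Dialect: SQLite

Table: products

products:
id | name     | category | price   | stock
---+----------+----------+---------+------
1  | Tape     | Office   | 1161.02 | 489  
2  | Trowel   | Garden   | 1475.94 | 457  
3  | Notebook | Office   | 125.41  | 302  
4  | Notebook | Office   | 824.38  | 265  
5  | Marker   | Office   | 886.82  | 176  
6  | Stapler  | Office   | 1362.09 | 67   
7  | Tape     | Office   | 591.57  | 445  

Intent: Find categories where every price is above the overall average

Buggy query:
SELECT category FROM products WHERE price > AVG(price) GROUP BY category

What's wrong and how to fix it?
Bug: AVG() is an aggregate; it can't sit directly in WHERE

Fix: Compute the overall average in a scalar subquery and compare each group's MIN against it in HAVING

Corrected query:
SELECT category FROM products GROUP BY category HAVING MIN(price) > (SELECT AVG(price) FROM products)

Result:
category
--------
Garden  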